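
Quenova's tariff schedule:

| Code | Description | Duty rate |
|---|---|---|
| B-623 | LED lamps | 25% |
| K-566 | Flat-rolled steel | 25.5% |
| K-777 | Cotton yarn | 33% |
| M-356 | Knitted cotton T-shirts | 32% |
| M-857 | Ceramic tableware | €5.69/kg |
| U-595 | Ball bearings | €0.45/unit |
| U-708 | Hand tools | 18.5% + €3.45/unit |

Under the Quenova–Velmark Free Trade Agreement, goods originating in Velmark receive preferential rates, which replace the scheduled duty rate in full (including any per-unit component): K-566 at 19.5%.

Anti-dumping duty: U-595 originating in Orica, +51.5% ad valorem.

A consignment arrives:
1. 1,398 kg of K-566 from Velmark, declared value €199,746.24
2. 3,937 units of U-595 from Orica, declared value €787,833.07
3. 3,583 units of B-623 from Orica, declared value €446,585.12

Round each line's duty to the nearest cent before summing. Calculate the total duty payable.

Line 1 (K-566, Velmark, 1,398 kg, €199,746.24):
Base rate for K-566 is 25.5%.
Origin Velmark qualifies under the Quenova–Velmark agreement and K-566 is covered: preferential rate 19.5% applies instead.
Duty = €199,746.24 × 19.5% = €38,950.52.
Line 2 (U-595, Orica, 3,937 units, €787,833.07):
Base rate for U-595 is €0.45/unit.
Additional duty on U-595 from Orica: +51.5% ad valorem. Applied ad valorem rate = 51.5%.
Duty = €787,833.07 × 51.5% + 3,937 × €0.45 = €407,505.68.
Line 3 (B-623, Orica, 3,583 units, €446,585.12):
Base rate for B-623 is 25%.
Duty = €446,585.12 × 25% = €111,646.28.
Total = €38,950.52 + €407,505.68 + €111,646.28 = €558,102.48.

€558,102.48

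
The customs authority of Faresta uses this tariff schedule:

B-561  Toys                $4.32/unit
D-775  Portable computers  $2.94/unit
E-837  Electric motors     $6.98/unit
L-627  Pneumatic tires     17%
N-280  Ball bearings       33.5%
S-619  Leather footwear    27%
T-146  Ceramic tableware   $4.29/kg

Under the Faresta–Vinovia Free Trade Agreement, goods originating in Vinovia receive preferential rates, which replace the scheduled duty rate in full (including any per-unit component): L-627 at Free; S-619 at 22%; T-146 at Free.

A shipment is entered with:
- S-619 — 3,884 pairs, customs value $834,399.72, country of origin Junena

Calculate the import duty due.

$225,287.92

Line 1 (S-619, Junena, 3,884 pairs, $834,399.72):
Base rate for S-619 is 27%.
S-619 has an FTA preferential rate, but origin Junena is not Vinovia; base rate stands.
Duty = $834,399.72 × 27% = $225,287.92.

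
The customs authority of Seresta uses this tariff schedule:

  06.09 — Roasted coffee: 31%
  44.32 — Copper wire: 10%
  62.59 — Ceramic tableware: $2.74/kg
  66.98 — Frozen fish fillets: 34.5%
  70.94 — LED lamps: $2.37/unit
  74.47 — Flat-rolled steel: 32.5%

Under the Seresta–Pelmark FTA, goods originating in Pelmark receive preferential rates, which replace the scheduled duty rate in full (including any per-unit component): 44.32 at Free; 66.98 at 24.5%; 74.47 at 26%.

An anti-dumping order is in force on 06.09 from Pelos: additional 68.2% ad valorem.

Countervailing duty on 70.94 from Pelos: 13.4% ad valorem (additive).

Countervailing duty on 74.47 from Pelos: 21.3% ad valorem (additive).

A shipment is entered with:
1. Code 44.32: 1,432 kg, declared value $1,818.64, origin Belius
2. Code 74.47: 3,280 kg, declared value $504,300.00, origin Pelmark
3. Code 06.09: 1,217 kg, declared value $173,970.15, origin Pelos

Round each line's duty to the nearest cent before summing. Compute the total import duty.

$303,878.25

Line 1 (44.32, Belius, 1,432 kg, $1,818.64):
Base rate for 44.32 is 10%.
44.32 has an FTA preferential rate, but origin Belius is not Pelmark; base rate stands.
Duty = $1,818.64 × 10% = $181.86.
Line 2 (74.47, Pelmark, 3,280 kg, $504,300.00):
Base rate for 74.47 is 32.5%.
Origin Pelmark qualifies under the Seresta–Pelmark agreement and 74.47 is covered: preferential rate 26% applies instead.
The additional-duty order on 74.47 targets Pelos, not Pelmark; it does not apply.
Duty = $504,300.00 × 26% = $131,118.00.
Line 3 (06.09, Pelos, 1,217 kg, $173,970.15):
Base rate for 06.09 is 31%.
Additional duty on 06.09 from Pelos: +68.2%. Applied ad valorem rate: 31% + 68.2% = 99.2%.
Duty = $173,970.15 × 99.2% = $172,578.39.
Total = $181.86 + $131,118.00 + $172,578.39 = $303,878.25.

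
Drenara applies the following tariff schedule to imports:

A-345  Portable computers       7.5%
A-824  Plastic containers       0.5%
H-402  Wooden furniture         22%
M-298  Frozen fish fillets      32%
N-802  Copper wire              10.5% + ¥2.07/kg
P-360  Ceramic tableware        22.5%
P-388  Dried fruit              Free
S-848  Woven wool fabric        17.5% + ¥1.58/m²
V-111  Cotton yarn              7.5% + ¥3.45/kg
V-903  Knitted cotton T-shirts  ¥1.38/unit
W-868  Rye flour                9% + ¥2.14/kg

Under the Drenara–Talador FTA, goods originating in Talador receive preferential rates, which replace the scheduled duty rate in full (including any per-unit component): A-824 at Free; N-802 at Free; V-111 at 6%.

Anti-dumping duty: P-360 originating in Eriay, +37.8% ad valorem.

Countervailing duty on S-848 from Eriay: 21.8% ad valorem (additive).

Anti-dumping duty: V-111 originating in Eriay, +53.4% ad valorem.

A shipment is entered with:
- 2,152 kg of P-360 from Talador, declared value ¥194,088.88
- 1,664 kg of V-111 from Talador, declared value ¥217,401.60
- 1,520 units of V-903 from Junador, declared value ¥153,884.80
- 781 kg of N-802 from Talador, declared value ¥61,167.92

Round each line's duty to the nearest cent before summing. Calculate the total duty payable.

¥58,811.70

Line 1 (P-360, Talador, 2,152 kg, ¥194,088.88):
Base rate for P-360 is 22.5%.
Origin Talador is the FTA partner but P-360 is not on the preference list; base rate stands.
The additional-duty order on P-360 targets Eriay, not Talador; it does not apply.
Duty = ¥194,088.88 × 22.5% = ¥43,670.00.
Line 2 (V-111, Talador, 1,664 kg, ¥217,401.60):
Base rate for V-111 is 7.5% + ¥3.45/kg.
Origin Talador qualifies under the Drenara–Talador agreement and V-111 is covered: preferential rate 6% applies instead.
The additional-duty order on V-111 targets Eriay, not Talador; it does not apply.
Duty = ¥217,401.60 × 6% = ¥13,044.10.
Line 3 (V-903, Junador, 1,520 units, ¥153,884.80):
Base rate for V-903 is ¥1.38/unit.
Duty = 1,520 × ¥1.38 = ¥2,097.60.
Line 4 (N-802, Talador, 781 kg, ¥61,167.92):
Base rate for N-802 is 10.5% + ¥2.07/kg.
Origin Talador qualifies under the Drenara–Talador agreement and N-802 is covered: preferential rate Free applies instead.
Duty = ¥61,167.92 × 0% = ¥0.00.
Total = ¥43,670.00 + ¥13,044.10 + ¥2,097.60 + ¥0.00 = ¥58,811.70.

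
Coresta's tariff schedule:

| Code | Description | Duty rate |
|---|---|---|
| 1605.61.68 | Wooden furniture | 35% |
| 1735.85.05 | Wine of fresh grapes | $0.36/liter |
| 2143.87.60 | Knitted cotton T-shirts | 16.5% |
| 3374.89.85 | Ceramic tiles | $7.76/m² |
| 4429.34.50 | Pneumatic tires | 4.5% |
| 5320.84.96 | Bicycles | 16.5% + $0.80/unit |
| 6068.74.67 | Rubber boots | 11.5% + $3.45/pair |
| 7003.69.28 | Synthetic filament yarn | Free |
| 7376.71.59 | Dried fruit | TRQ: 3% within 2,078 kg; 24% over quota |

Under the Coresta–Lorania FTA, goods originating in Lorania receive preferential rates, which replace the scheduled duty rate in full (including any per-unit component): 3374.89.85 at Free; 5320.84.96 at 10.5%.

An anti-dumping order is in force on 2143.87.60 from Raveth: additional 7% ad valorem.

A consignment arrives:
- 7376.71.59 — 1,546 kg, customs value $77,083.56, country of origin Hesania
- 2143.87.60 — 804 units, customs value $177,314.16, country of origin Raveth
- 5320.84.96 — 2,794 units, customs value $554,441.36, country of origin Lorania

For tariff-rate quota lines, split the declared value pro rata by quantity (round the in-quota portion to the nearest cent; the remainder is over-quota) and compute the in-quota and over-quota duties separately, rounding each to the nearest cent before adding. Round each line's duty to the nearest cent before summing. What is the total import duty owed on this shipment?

$102,197.68

Line 1 (7376.71.59, Hesania, 1,546 kg, $77,083.56):
Code 7376.71.59 is under a tariff-rate quota (threshold 2,078 kg). Quantity 1,546 kg is within the quota, so the in-quota rate 3% applies to the full value.
Duty = $77,083.56 × 3% = $2,312.51.
Line 2 (2143.87.60, Raveth, 804 units, $177,314.16):
Base rate for 2143.87.60 is 16.5%.
Additional duty on 2143.87.60 from Raveth: +7%. Applied ad valorem rate: 16.5% + 7% = 23.5%.
Duty = $177,314.16 × 23.5% = $41,668.83.
Line 3 (5320.84.96, Lorania, 2,794 units, $554,441.36):
Base rate for 5320.84.96 is 16.5% + $0.80/unit.
Origin Lorania qualifies under the Coresta–Lorania agreement and 5320.84.96 is covered: preferential rate 10.5% applies instead.
Duty = $554,441.36 × 10.5% = $58,216.34.
Total = $2,312.51 + $41,668.83 + $58,216.34 = $102,197.68.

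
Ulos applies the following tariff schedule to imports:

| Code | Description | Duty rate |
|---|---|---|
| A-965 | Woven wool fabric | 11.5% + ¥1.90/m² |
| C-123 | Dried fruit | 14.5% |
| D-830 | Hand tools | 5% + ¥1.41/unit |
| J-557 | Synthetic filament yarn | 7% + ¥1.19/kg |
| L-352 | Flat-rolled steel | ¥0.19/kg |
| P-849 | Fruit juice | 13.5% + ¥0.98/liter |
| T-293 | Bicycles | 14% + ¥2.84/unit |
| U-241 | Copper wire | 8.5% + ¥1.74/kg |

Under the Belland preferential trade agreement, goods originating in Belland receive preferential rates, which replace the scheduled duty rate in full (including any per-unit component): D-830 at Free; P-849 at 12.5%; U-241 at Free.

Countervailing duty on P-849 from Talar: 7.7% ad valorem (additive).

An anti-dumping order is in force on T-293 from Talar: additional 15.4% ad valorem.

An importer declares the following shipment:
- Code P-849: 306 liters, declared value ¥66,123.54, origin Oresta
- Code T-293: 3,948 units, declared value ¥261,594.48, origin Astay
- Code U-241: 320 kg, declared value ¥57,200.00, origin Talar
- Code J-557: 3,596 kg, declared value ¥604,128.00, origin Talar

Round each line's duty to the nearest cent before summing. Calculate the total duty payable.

¥109,049.11

Line 1 (P-849, Oresta, 306 liters, ¥66,123.54):
Base rate for P-849 is 13.5% + ¥0.98/liter.
P-849 has an FTA preferential rate, but origin Oresta is not Belland; base rate stands.
The additional-duty order on P-849 targets Talar, not Oresta; it does not apply.
Duty = ¥66,123.54 × 13.5% + 306 × ¥0.98 = ¥9,226.56.
Line 2 (T-293, Astay, 3,948 units, ¥261,594.48):
Base rate for T-293 is 14% + ¥2.84/unit.
The additional-duty order on T-293 targets Talar, not Astay; it does not apply.
Duty = ¥261,594.48 × 14% + 3,948 × ¥2.84 = ¥47,835.55.
Line 3 (U-241, Talar, 320 kg, ¥57,200.00):
Base rate for U-241 is 8.5% + ¥1.74/kg.
U-241 has an FTA preferential rate, but origin Talar is not Belland; base rate stands.
Duty = ¥57,200.00 × 8.5% + 320 × ¥1.74 = ¥5,418.80.
Line 4 (J-557, Talar, 3,596 kg, ¥604,128.00):
Base rate for J-557 is 7% + ¥1.19/kg.
Duty = ¥604,128.00 × 7% + 3,596 × ¥1.19 = ¥46,568.20.
Total = ¥9,226.56 + ¥47,835.55 + ¥5,418.80 + ¥46,568.20 = ¥109,049.11.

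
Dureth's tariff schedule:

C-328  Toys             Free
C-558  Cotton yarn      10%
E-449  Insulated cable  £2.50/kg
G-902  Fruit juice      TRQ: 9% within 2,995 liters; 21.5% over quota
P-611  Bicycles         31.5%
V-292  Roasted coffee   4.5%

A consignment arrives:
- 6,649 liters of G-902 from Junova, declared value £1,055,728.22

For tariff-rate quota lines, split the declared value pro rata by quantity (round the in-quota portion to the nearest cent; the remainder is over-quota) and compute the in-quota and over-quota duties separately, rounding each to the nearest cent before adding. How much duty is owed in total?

£167,538.31

Line 1 (G-902, Junova, 6,649 liters, £1,055,728.22):
Code G-902 is under a tariff-rate quota (threshold 2,995 liters). In-quota: 2,995 liters at 9%; over-quota: 3,654 liters at 21.5%.
Pro-rata value split: in-quota = £1,055,728.22 × 2,995/6,649 = £475,546.10; over-quota = £1,055,728.22 − £475,546.10 = £580,182.12.
In-quota duty = £475,546.10 × 9% = £42,799.15. Over-quota duty = £580,182.12 × 21.5% = £124,739.16.
Line duty = £42,799.15 + £124,739.16 = £167,538.31.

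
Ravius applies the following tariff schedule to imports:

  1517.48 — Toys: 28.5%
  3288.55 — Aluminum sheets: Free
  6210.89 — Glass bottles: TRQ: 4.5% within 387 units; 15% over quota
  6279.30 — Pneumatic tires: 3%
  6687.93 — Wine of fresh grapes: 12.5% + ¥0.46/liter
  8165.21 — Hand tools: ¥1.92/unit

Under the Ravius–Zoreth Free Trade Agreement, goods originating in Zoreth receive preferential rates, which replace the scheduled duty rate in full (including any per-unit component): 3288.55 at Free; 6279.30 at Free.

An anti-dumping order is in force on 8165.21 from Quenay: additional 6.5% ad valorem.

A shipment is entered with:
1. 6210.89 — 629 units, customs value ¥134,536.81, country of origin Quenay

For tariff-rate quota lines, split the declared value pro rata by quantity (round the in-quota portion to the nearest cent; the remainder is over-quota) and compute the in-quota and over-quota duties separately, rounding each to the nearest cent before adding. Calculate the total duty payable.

Line 1 (6210.89, Quenay, 629 units, ¥134,536.81):
Code 6210.89 is under a tariff-rate quota (threshold 387 units). In-quota: 387 units at 4.5%; over-quota: 242 units at 15%.
Pro-rata value split: in-quota = ¥134,536.81 × 387/629 = ¥82,775.43; over-quota = ¥134,536.81 − ¥82,775.43 = ¥51,761.38.
In-quota duty = ¥82,775.43 × 4.5% = ¥3,724.89. Over-quota duty = ¥51,761.38 × 15% = ¥7,764.21.
Line duty = ¥3,724.89 + ¥7,764.21 = ¥11,489.10.

¥11,489.10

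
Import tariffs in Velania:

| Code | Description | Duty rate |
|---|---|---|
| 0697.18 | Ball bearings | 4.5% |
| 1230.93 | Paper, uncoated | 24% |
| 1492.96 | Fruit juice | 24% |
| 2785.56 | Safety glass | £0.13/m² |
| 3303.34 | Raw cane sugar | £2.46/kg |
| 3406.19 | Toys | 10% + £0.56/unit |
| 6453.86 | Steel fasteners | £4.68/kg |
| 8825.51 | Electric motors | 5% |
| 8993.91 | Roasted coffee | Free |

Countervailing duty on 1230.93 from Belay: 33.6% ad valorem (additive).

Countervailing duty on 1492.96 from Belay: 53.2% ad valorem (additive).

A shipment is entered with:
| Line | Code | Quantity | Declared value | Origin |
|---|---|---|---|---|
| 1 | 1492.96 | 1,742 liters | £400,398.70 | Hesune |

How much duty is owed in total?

£96,095.69

Line 1 (1492.96, Hesune, 1,742 liters, £400,398.70):
Base rate for 1492.96 is 24%.
The additional-duty order on 1492.96 targets Belay, not Hesune; it does not apply.
Duty = £400,398.70 × 24% = £96,095.69.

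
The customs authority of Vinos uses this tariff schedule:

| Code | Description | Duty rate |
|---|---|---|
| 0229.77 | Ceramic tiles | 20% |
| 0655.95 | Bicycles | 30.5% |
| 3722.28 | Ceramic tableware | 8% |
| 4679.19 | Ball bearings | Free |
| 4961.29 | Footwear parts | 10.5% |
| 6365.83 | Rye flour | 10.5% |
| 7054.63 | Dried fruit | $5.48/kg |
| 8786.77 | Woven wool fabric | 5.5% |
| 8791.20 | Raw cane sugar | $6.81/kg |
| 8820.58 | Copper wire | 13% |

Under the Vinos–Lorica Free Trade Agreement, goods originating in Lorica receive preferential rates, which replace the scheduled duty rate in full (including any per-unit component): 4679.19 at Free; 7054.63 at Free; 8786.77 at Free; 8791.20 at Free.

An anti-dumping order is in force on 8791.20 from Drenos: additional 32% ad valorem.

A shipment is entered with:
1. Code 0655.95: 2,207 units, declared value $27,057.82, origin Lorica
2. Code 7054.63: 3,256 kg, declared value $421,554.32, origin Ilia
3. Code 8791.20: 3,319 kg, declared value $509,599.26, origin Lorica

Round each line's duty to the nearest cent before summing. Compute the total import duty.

Line 1 (0655.95, Lorica, 2,207 units, $27,057.82):
Base rate for 0655.95 is 30.5%.
Origin Lorica is the FTA partner but 0655.95 is not on the preference list; base rate stands.
Duty = $27,057.82 × 30.5% = $8,252.64.
Line 2 (7054.63, Ilia, 3,256 kg, $421,554.32):
Base rate for 7054.63 is $5.48/kg.
7054.63 has an FTA preferential rate, but origin Ilia is not Lorica; base rate stands.
Duty = 3,256 × $5.48 = $17,842.88.
Line 3 (8791.20, Lorica, 3,319 kg, $509,599.26):
Base rate for 8791.20 is $6.81/kg.
Origin Lorica qualifies under the Vinos–Lorica agreement and 8791.20 is covered: preferential rate Free applies instead.
The additional-duty order on 8791.20 targets Drenos, not Lorica; it does not apply.
Duty = $509,599.26 × 0% = $0.00.
Total = $8,252.64 + $17,842.88 + $0.00 = $26,095.52.

$26,095.52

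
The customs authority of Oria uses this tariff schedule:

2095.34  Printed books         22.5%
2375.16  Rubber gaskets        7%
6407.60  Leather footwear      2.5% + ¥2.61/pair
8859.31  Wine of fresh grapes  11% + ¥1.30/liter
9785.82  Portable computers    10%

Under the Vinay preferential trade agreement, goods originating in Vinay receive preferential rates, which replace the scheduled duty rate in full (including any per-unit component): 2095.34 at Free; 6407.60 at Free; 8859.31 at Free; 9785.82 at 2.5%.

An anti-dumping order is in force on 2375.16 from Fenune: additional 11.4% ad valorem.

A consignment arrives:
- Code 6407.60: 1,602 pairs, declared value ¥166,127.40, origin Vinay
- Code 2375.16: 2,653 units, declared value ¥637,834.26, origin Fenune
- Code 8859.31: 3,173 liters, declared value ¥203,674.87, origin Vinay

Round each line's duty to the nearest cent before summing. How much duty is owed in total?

¥117,361.50

Line 1 (6407.60, Vinay, 1,602 pairs, ¥166,127.40):
Base rate for 6407.60 is 2.5% + ¥2.61/pair.
Origin Vinay qualifies under the Oria–Vinay agreement and 6407.60 is covered: preferential rate Free applies instead.
Duty = ¥166,127.40 × 0% = ¥0.00.
Line 2 (2375.16, Fenune, 2,653 units, ¥637,834.26):
Base rate for 2375.16 is 7%.
Additional duty on 2375.16 from Fenune: +11.4%. Applied ad valorem rate: 7% + 11.4% = 18.4%.
Duty = ¥637,834.26 × 18.4% = ¥117,361.50.
Line 3 (8859.31, Vinay, 3,173 liters, ¥203,674.87):
Base rate for 8859.31 is 11% + ¥1.30/liter.
Origin Vinay qualifies under the Oria–Vinay agreement and 8859.31 is covered: preferential rate Free applies instead.
Duty = ¥203,674.87 × 0% = ¥0.00.
Total = ¥0.00 + ¥117,361.50 + ¥0.00 = ¥117,361.50.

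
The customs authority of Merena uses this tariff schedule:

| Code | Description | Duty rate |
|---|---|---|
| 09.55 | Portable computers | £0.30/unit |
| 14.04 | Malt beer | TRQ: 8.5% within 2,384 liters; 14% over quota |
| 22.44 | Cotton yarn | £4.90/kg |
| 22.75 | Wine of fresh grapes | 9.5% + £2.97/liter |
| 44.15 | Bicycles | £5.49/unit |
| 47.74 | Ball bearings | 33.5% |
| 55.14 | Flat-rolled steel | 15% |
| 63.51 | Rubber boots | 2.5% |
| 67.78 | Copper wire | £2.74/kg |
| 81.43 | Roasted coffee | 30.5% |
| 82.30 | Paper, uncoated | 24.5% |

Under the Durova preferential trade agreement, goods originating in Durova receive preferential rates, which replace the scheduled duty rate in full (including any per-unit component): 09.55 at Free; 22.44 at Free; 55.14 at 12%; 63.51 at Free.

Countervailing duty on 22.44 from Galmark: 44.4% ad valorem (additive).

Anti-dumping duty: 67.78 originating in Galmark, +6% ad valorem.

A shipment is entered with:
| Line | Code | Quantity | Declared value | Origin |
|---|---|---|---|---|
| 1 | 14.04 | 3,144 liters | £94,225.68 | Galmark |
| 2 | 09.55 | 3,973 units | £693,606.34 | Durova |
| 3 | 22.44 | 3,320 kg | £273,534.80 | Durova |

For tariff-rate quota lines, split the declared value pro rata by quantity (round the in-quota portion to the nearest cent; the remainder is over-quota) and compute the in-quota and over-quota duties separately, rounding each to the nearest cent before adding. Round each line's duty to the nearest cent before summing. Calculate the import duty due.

£9,261.93

Line 1 (14.04, Galmark, 3,144 liters, £94,225.68):
Code 14.04 is under a tariff-rate quota (threshold 2,384 liters). In-quota: 2,384 liters at 8.5%; over-quota: 760 liters at 14%.
Pro-rata value split: in-quota = £94,225.68 × 2,384/3,144 = £71,448.48; over-quota = £94,225.68 − £71,448.48 = £22,777.20.
In-quota duty = £71,448.48 × 8.5% = £6,073.12. Over-quota duty = £22,777.20 × 14% = £3,188.81.
Line duty = £6,073.12 + £3,188.81 = £9,261.93.
Line 2 (09.55, Durova, 3,973 units, £693,606.34):
Base rate for 09.55 is £0.30/unit.
Origin Durova qualifies under the Merena–Durova agreement and 09.55 is covered: preferential rate Free applies instead.
Duty = £693,606.34 × 0% = £0.00.
Line 3 (22.44, Durova, 3,320 kg, £273,534.80):
Base rate for 22.44 is £4.90/kg.
Origin Durova qualifies under the Merena–Durova agreement and 22.44 is covered: preferential rate Free applies instead.
The additional-duty order on 22.44 targets Galmark, not Durova; it does not apply.
Duty = £273,534.80 × 0% = £0.00.
Total = £9,261.93 + £0.00 + £0.00 = £9,261.93.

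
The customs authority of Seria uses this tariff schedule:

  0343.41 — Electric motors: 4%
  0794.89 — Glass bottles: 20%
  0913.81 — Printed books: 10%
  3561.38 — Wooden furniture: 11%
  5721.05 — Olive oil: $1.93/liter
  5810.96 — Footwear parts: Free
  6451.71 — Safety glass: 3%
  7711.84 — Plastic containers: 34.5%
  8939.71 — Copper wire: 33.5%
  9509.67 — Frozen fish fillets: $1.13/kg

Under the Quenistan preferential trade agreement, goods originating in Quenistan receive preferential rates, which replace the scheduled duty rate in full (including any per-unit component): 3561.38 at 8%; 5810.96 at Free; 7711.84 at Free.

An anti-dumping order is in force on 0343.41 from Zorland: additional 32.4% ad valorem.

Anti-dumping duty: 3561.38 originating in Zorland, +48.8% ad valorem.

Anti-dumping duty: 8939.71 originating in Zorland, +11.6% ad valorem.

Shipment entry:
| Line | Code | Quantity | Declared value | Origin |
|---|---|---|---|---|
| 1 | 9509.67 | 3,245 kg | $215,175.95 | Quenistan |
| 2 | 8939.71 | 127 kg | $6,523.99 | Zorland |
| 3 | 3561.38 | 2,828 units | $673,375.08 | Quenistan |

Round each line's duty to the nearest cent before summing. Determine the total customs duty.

Line 1 (9509.67, Quenistan, 3,245 kg, $215,175.95):
Base rate for 9509.67 is $1.13/kg.
Origin Quenistan is the FTA partner but 9509.67 is not on the preference list; base rate stands.
Duty = 3,245 × $1.13 = $3,666.85.
Line 2 (8939.71, Zorland, 127 kg, $6,523.99):
Base rate for 8939.71 is 33.5%.
Additional duty on 8939.71 from Zorland: +11.6%. Applied ad valorem rate: 33.5% + 11.6% = 45.1%.
Duty = $6,523.99 × 45.1% = $2,942.32.
Line 3 (3561.38, Quenistan, 2,828 units, $673,375.08):
Base rate for 3561.38 is 11%.
Origin Quenistan qualifies under the Seria–Quenistan agreement and 3561.38 is covered: preferential rate 8% applies instead.
The additional-duty order on 3561.38 targets Zorland, not Quenistan; it does not apply.
Duty = $673,375.08 × 8% = $53,870.01.
Total = $3,666.85 + $2,942.32 + $53,870.01 = $60,479.18.

$60,479.18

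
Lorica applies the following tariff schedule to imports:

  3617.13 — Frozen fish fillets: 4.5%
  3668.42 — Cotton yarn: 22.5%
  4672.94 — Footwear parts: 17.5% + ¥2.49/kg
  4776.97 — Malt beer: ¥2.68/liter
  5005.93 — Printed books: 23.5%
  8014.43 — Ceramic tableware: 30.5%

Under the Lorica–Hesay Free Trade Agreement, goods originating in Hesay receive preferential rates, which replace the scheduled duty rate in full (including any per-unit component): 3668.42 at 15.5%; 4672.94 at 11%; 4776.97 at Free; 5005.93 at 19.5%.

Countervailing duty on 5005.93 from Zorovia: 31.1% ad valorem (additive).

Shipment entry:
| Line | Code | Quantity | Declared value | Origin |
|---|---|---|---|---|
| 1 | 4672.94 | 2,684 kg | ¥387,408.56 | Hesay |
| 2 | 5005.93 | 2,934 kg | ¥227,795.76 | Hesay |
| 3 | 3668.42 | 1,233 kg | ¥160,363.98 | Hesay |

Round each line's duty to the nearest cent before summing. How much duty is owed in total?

¥111,891.53

Line 1 (4672.94, Hesay, 2,684 kg, ¥387,408.56):
Base rate for 4672.94 is 17.5% + ¥2.49/kg.
Origin Hesay qualifies under the Lorica–Hesay agreement and 4672.94 is covered: preferential rate 11% applies instead.
Duty = ¥387,408.56 × 11% = ¥42,614.94.
Line 2 (5005.93, Hesay, 2,934 kg, ¥227,795.76):
Base rate for 5005.93 is 23.5%.
Origin Hesay qualifies under the Lorica–Hesay agreement and 5005.93 is covered: preferential rate 19.5% applies instead.
The additional-duty order on 5005.93 targets Zorovia, not Hesay; it does not apply.
Duty = ¥227,795.76 × 19.5% = ¥44,420.17.
Line 3 (3668.42, Hesay, 1,233 kg, ¥160,363.98):
Base rate for 3668.42 is 22.5%.
Origin Hesay qualifies under the Lorica–Hesay agreement and 3668.42 is covered: preferential rate 15.5% applies instead.
Duty = ¥160,363.98 × 15.5% = ¥24,856.42.
Total = ¥42,614.94 + ¥44,420.17 + ¥24,856.42 = ¥111,891.53.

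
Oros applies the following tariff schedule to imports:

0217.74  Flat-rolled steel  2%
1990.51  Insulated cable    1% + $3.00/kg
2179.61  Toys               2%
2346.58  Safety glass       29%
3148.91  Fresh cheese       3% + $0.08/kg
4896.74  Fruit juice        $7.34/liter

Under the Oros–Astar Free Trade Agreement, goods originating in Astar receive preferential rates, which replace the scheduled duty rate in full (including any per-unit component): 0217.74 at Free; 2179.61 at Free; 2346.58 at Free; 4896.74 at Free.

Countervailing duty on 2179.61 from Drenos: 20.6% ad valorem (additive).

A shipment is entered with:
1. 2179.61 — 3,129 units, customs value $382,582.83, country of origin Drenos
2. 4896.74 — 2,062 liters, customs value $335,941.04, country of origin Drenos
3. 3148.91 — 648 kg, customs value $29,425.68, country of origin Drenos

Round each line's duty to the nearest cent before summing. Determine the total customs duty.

$102,533.41

Line 1 (2179.61, Drenos, 3,129 units, $382,582.83):
Base rate for 2179.61 is 2%.
2179.61 has an FTA preferential rate, but origin Drenos is not Astar; base rate stands.
Additional duty on 2179.61 from Drenos: +20.6%. Applied ad valorem rate: 2% + 20.6% = 22.6%.
Duty = $382,582.83 × 22.6% = $86,463.72.
Line 2 (4896.74, Drenos, 2,062 liters, $335,941.04):
Base rate for 4896.74 is $7.34/liter.
4896.74 has an FTA preferential rate, but origin Drenos is not Astar; base rate stands.
Duty = 2,062 × $7.34 = $15,135.08.
Line 3 (3148.91, Drenos, 648 kg, $29,425.68):
Base rate for 3148.91 is 3% + $0.08/kg.
Duty = $29,425.68 × 3% + 648 × $0.08 = $934.61.
Total = $86,463.72 + $15,135.08 + $934.61 = $102,533.41.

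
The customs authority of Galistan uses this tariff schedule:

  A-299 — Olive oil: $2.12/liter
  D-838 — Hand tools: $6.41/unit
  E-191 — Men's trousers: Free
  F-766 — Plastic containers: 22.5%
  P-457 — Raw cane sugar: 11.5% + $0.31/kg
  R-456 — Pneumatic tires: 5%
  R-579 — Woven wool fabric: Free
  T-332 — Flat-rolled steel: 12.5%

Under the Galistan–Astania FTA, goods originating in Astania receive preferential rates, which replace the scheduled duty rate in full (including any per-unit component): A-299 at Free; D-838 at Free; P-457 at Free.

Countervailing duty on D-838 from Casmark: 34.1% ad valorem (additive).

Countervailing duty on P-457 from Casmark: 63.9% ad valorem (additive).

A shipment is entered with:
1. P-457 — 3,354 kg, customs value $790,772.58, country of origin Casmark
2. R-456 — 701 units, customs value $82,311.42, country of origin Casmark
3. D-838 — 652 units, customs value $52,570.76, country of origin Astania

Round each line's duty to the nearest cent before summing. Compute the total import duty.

$601,397.84

Line 1 (P-457, Casmark, 3,354 kg, $790,772.58):
Base rate for P-457 is 11.5% + $0.31/kg.
P-457 has an FTA preferential rate, but origin Casmark is not Astania; base rate stands.
Additional duty on P-457 from Casmark: +63.9%. Applied ad valorem rate: 11.5% + 63.9% = 75.4%.
Duty = $790,772.58 × 75.4% + 3,354 × $0.31 = $597,282.27.
Line 2 (R-456, Casmark, 701 units, $82,311.42):
Base rate for R-456 is 5%.
Duty = $82,311.42 × 5% = $4,115.57.
Line 3 (D-838, Astania, 652 units, $52,570.76):
Base rate for D-838 is $6.41/unit.
Origin Astania qualifies under the Galistan–Astania agreement and D-838 is covered: preferential rate Free applies instead.
The additional-duty order on D-838 targets Casmark, not Astania; it does not apply.
Duty = $52,570.76 × 0% = $0.00.
Total = $597,282.27 + $4,115.57 + $0.00 = $601,397.84.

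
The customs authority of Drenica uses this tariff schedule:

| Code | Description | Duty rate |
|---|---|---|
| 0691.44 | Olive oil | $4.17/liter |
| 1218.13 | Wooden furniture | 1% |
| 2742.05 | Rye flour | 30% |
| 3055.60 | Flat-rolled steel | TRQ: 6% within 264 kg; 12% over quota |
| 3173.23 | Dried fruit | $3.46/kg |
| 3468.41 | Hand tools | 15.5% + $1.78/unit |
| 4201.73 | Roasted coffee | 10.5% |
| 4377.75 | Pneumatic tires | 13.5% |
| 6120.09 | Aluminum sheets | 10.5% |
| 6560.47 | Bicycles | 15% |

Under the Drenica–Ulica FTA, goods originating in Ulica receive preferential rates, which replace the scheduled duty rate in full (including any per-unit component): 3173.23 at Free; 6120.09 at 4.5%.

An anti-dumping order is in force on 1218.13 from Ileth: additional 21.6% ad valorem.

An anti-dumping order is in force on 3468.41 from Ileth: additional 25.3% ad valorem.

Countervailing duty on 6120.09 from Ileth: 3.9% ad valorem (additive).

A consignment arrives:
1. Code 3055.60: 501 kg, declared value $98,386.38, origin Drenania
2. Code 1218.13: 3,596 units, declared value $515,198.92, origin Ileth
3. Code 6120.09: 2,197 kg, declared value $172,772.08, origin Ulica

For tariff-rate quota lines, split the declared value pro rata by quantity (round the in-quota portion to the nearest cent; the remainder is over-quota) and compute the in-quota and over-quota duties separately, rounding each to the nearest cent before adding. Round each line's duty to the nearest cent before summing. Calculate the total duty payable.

$132,905.41

Line 1 (3055.60, Drenania, 501 kg, $98,386.38):
Code 3055.60 is under a tariff-rate quota (threshold 264 kg). In-quota: 264 kg at 6%; over-quota: 237 kg at 12%.
Pro-rata value split: in-quota = $98,386.38 × 264/501 = $51,844.32; over-quota = $98,386.38 − $51,844.32 = $46,542.06.
In-quota duty = $51,844.32 × 6% = $3,110.66. Over-quota duty = $46,542.06 × 12% = $5,585.05.
Line duty = $3,110.66 + $5,585.05 = $8,695.71.
Line 2 (1218.13, Ileth, 3,596 units, $515,198.92):
Base rate for 1218.13 is 1%.
Additional duty on 1218.13 from Ileth: +21.6%. Applied ad valorem rate: 1% + 21.6% = 22.6%.
Duty = $515,198.92 × 22.6% = $116,434.96.
Line 3 (6120.09, Ulica, 2,197 kg, $172,772.08):
Base rate for 6120.09 is 10.5%.
Origin Ulica qualifies under the Drenica–Ulica agreement and 6120.09 is covered: preferential rate 4.5% applies instead.
The additional-duty order on 6120.09 targets Ileth, not Ulica; it does not apply.
Duty = $172,772.08 × 4.5% = $7,774.74.
Total = $8,695.71 + $116,434.96 + $7,774.74 = $132,905.41.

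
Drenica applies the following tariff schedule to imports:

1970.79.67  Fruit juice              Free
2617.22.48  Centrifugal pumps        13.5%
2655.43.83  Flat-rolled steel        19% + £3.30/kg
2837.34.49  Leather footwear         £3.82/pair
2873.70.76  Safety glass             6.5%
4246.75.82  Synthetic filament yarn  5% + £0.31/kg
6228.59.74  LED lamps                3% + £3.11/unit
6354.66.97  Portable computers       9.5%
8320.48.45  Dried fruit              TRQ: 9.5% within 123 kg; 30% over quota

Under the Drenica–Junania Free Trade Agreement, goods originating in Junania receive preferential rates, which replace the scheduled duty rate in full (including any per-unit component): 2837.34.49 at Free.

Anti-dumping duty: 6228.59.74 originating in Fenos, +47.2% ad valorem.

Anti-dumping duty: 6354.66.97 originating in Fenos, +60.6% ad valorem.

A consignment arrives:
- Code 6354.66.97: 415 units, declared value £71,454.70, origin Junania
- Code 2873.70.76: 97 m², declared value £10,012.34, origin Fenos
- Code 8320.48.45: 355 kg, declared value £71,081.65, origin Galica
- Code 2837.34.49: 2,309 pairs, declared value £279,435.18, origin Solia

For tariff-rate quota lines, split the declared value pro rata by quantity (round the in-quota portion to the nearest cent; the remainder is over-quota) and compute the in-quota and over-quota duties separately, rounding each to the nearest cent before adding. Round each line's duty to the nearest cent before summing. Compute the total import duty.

Line 1 (6354.66.97, Junania, 415 units, £71,454.70):
Base rate for 6354.66.97 is 9.5%.
Origin Junania is the FTA partner but 6354.66.97 is not on the preference list; base rate stands.
The additional-duty order on 6354.66.97 targets Fenos, not Junania; it does not apply.
Duty = £71,454.70 × 9.5% = £6,788.20.
Line 2 (2873.70.76, Fenos, 97 m², £10,012.34):
Base rate for 2873.70.76 is 6.5%.
Duty = £10,012.34 × 6.5% = £650.80.
Line 3 (8320.48.45, Galica, 355 kg, £71,081.65):
Code 8320.48.45 is under a tariff-rate quota (threshold 123 kg). In-quota: 123 kg at 9.5%; over-quota: 232 kg at 30%.
Pro-rata value split: in-quota = £71,081.65 × 123/355 = £24,628.29; over-quota = £71,081.65 − £24,628.29 = £46,453.36.
In-quota duty = £24,628.29 × 9.5% = £2,339.69. Over-quota duty = £46,453.36 × 30% = £13,936.01.
Line duty = £2,339.69 + £13,936.01 = £16,275.70.
Line 4 (2837.34.49, Solia, 2,309 pairs, £279,435.18):
Base rate for 2837.34.49 is £3.82/pair.
2837.34.49 has an FTA preferential rate, but origin Solia is not Junania; base rate stands.
Duty = 2,309 × £3.82 = £8,820.38.
Total = £6,788.20 + £650.80 + £16,275.70 + £8,820.38 = £32,535.08.

£32,535.08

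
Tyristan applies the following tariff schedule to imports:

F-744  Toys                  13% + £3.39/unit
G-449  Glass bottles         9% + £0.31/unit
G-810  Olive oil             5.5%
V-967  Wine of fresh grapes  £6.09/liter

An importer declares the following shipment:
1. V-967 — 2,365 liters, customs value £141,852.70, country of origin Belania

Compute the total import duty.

Line 1 (V-967, Belania, 2,365 liters, £141,852.70):
Base rate for V-967 is £6.09/liter.
Duty = 2,365 × £6.09 = £14,402.85.

£14,402.85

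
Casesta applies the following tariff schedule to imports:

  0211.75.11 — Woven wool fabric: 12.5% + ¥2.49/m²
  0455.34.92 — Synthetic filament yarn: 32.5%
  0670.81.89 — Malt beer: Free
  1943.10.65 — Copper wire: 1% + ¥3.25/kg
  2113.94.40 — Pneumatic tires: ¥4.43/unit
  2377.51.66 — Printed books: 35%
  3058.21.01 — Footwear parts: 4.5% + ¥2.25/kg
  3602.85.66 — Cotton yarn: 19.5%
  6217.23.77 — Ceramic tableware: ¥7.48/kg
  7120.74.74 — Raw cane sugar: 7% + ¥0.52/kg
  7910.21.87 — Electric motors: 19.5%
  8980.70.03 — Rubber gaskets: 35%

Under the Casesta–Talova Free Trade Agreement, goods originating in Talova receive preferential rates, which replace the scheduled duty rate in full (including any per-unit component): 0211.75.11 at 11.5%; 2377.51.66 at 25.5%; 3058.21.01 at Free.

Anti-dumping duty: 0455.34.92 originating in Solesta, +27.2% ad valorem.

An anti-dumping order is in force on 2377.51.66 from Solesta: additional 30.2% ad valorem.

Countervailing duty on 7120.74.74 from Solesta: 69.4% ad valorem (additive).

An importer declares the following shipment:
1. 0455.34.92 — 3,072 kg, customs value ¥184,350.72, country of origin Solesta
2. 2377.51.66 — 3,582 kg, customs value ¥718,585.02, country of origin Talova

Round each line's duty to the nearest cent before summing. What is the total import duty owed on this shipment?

Line 1 (0455.34.92, Solesta, 3,072 kg, ¥184,350.72):
Base rate for 0455.34.92 is 32.5%.
Additional duty on 0455.34.92 from Solesta: +27.2%. Applied ad valorem rate: 32.5% + 27.2% = 59.7%.
Duty = ¥184,350.72 × 59.7% = ¥110,057.38.
Line 2 (2377.51.66, Talova, 3,582 kg, ¥718,585.02):
Base rate for 2377.51.66 is 35%.
Origin Talova qualifies under the Casesta–Talova agreement and 2377.51.66 is covered: preferential rate 25.5% applies instead.
The additional-duty order on 2377.51.66 targets Solesta, not Talova; it does not apply.
Duty = ¥718,585.02 × 25.5% = ¥183,239.18.
Total = ¥110,057.38 + ¥183,239.18 = ¥293,296.56.

¥293,296.56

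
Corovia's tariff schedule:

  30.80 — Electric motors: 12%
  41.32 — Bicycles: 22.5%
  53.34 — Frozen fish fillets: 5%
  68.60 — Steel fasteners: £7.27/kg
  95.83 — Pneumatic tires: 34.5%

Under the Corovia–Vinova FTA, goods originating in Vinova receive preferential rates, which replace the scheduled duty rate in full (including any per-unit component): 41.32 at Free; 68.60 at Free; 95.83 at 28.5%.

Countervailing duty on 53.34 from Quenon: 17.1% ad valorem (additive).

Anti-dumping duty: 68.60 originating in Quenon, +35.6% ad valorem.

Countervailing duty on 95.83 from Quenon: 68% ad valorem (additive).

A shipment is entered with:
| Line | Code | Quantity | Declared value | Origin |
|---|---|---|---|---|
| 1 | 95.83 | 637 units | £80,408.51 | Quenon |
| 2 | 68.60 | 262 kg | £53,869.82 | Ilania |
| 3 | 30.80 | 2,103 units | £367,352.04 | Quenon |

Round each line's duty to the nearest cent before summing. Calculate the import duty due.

£128,405.70

Line 1 (95.83, Quenon, 637 units, £80,408.51):
Base rate for 95.83 is 34.5%.
95.83 has an FTA preferential rate, but origin Quenon is not Vinova; base rate stands.
Additional duty on 95.83 from Quenon: +68%. Applied ad valorem rate: 34.5% + 68% = 102.5%.
Duty = £80,408.51 × 102.5% = £82,418.72.
Line 2 (68.60, Ilania, 262 kg, £53,869.82):
Base rate for 68.60 is £7.27/kg.
68.60 has an FTA preferential rate, but origin Ilania is not Vinova; base rate stands.
The additional-duty order on 68.60 targets Quenon, not Ilania; it does not apply.
Duty = 262 × £7.27 = £1,904.74.
Line 3 (30.80, Quenon, 2,103 units, £367,352.04):
Base rate for 30.80 is 12%.
Duty = £367,352.04 × 12% = £44,082.24.
Total = £82,418.72 + £1,904.74 + £44,082.24 = £128,405.70.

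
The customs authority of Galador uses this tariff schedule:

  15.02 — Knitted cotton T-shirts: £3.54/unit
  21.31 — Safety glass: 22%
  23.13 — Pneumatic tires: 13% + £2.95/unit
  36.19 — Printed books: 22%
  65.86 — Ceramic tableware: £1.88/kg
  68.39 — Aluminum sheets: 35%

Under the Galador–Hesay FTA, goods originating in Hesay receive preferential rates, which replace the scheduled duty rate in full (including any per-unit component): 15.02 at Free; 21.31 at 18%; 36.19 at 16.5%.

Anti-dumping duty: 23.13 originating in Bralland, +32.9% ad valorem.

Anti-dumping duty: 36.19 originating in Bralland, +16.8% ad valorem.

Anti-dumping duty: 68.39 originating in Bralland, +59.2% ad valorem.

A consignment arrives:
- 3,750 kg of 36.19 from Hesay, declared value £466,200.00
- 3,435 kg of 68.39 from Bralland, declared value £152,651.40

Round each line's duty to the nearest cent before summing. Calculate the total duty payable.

Line 1 (36.19, Hesay, 3,750 kg, £466,200.00):
Base rate for 36.19 is 22%.
Origin Hesay qualifies under the Galador–Hesay agreement and 36.19 is covered: preferential rate 16.5% applies instead.
The additional-duty order on 36.19 targets Bralland, not Hesay; it does not apply.
Duty = £466,200.00 × 16.5% = £76,923.00.
Line 2 (68.39, Bralland, 3,435 kg, £152,651.40):
Base rate for 68.39 is 35%.
Additional duty on 68.39 from Bralland: +59.2%. Applied ad valorem rate: 35% + 59.2% = 94.2%.
Duty = £152,651.40 × 94.2% = £143,797.62.
Total = £76,923.00 + £143,797.62 = £220,720.62.

£220,720.62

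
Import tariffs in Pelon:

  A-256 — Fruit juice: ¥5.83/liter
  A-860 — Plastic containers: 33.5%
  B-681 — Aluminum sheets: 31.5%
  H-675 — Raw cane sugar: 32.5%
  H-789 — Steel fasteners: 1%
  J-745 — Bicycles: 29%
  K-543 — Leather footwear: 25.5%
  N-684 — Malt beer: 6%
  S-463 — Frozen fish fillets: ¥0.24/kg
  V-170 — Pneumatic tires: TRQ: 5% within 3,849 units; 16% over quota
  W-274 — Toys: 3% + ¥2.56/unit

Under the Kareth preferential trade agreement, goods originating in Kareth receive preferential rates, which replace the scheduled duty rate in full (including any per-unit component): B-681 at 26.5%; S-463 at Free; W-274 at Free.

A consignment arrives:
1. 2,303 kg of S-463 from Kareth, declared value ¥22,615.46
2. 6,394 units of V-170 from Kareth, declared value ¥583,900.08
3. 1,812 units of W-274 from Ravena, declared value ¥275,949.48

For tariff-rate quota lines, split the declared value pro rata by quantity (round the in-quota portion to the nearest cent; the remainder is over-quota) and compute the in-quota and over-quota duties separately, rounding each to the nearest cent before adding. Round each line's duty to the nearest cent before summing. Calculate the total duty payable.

Line 1 (S-463, Kareth, 2,303 kg, ¥22,615.46):
Base rate for S-463 is ¥0.24/kg.
Origin Kareth qualifies under the Pelon–Kareth agreement and S-463 is covered: preferential rate Free applies instead.
Duty = ¥22,615.46 × 0% = ¥0.00.
Line 2 (V-170, Kareth, 6,394 units, ¥583,900.08):
Code V-170 is under a tariff-rate quota (threshold 3,849 units). In-quota: 3,849 units at 5%; over-quota: 2,545 units at 16%.
Pro-rata value split: in-quota = ¥583,900.08 × 3,849/6,394 = ¥351,490.68; over-quota = ¥583,900.08 − ¥351,490.68 = ¥232,409.40.
In-quota duty = ¥351,490.68 × 5% = ¥17,574.53. Over-quota duty = ¥232,409.40 × 16% = ¥37,185.50.
Line duty = ¥17,574.53 + ¥37,185.50 = ¥54,760.03.
Line 3 (W-274, Ravena, 1,812 units, ¥275,949.48):
Base rate for W-274 is 3% + ¥2.56/unit.
W-274 has an FTA preferential rate, but origin Ravena is not Kareth; base rate stands.
Duty = ¥275,949.48 × 3% + 1,812 × ¥2.56 = ¥12,917.20.
Total = ¥0.00 + ¥54,760.03 + ¥12,917.20 = ¥67,677.23.

¥67,677.23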